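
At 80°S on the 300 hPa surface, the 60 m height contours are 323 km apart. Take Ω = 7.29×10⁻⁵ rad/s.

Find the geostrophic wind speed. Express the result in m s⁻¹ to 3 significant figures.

Coriolis parameter at 80°S:
f = 2Ω sin φ = 2 × 7.29×10⁻⁵ × sin 80° = 1.44×10⁻⁴ s⁻¹
Height gradient: |∂Z/∂n| = 60 m / 323000 m = 1.86×10⁻⁴
On a pressure surface, geostrophic balance gives V_g = (g/f)|∂Z/∂n|:
V_g = 9.81 × 1.86×10⁻⁴ / 1.44×10⁻⁴ = 12.7 m/s

12.7 m s⁻¹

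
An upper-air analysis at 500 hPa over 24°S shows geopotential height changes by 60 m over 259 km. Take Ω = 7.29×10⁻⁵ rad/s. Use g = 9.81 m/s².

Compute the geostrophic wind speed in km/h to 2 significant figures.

140 km/h

Coriolis parameter at 24°S:
f = 2Ω sin φ = 2 × 7.29×10⁻⁵ × sin 24° = 5.93×10⁻⁵ s⁻¹
Height gradient: |∂Z/∂n| = 60 m / 259000 m = 2.32×10⁻⁴
On a pressure surface, geostrophic balance gives V_g = (g/f)|∂Z/∂n|:
V_g = 9.81 × 2.32×10⁻⁴ / 5.93×10⁻⁵ = 38.3 m/s
Converting: 38.3 m/s × 3.6 = 140 km/h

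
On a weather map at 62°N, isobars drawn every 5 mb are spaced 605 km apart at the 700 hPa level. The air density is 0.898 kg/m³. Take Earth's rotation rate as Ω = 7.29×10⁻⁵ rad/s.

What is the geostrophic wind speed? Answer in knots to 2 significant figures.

Coriolis parameter at 62°N:
f = 2Ω sin φ = 2 × 7.29×10⁻⁵ × sin 62° = 1.29×10⁻⁴ s⁻¹
Pressure gradient: |∂P/∂n| = 500 Pa / 605000 m = 8.26×10⁻⁴ Pa/m
Geostrophic balance (pressure-gradient force = Coriolis force):
V_g = (1/(fρ)) |∂P/∂n| = 8.26×10⁻⁴ / (1.29×10⁻⁴ × 0.898) = 7.15 m/s
Converting: 7.15 m/s × 1.944 = 14 knots

14 knots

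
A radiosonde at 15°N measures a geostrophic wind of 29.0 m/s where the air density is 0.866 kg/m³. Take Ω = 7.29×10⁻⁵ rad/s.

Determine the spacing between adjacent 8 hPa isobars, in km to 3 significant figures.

844 km

Coriolis parameter at 15°N:
f = 2Ω sin φ = 2 × 7.29×10⁻⁵ × sin 15° = 3.77×10⁻⁵ s⁻¹
Geostrophic balance rearranged: |∂P/∂n| = f ρ V_g
|∂P/∂n| = 3.77×10⁻⁵ × 0.866 × 29.0 = 9.48×10⁻⁴ Pa/m
Isobar spacing: Δn = ΔP/|∂P/∂n| = 800 Pa / 9.48×10⁻⁴ Pa/m = 844151 m ≈ 844 km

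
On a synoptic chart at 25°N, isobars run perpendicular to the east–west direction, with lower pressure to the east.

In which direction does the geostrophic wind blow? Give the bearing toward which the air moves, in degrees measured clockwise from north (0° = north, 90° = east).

The pressure-gradient force points toward the east (bearing 090°).
Geostrophic balance: in the Northern Hemisphere the Coriolis force deflects motion to the right, so the geostrophic wind blows 90° to the right of the pressure-gradient force (low pressure on the left).
Rotating 090° by 90° clockwise gives 180° — the wind blows toward the south.

180°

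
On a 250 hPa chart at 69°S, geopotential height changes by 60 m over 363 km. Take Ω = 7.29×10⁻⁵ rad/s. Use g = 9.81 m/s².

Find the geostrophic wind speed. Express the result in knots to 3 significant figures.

Coriolis parameter at 69°S:
f = 2Ω sin φ = 2 × 7.29×10⁻⁵ × sin 69° = 1.36×10⁻⁴ s⁻¹
Height gradient: |∂Z/∂n| = 60 m / 363000 m = 1.65×10⁻⁴
On a pressure surface, geostrophic balance gives V_g = (g/f)|∂Z/∂n|:
V_g = 9.81 × 1.65×10⁻⁴ / 1.36×10⁻⁴ = 11.9 m/s
Converting: 11.9 m/s × 1.944 = 23.2 knots

23.2 knots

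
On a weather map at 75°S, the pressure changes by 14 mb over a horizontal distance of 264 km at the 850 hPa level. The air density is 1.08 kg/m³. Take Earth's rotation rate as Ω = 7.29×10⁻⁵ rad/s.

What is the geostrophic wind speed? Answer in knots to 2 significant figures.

Coriolis parameter at 75°S:
f = 2Ω sin φ = 2 × 7.29×10⁻⁵ × sin 75° = 1.41×10⁻⁴ s⁻¹
Pressure gradient: |∂P/∂n| = 1400 Pa / 264000 m = 5.30×10⁻³ Pa/m
Geostrophic balance (pressure-gradient force = Coriolis force):
V_g = (1/(fρ)) |∂P/∂n| = 5.30×10⁻³ / (1.41×10⁻⁴ × 1.08) = 34.9 m/s
Converting: 34.9 m/s × 1.944 = 68 knots

68 knots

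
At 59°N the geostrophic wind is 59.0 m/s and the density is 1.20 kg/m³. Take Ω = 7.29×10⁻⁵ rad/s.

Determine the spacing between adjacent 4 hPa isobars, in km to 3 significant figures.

45.2 km

Coriolis parameter at 59°N:
f = 2Ω sin φ = 2 × 7.29×10⁻⁵ × sin 59° = 1.25×10⁻⁴ s⁻¹
Geostrophic balance rearranged: |∂P/∂n| = f ρ V_g
|∂P/∂n| = 1.25×10⁻⁴ × 1.20 × 59.0 = 8.85×10⁻³ Pa/m
Isobar spacing: Δn = ΔP/|∂P/∂n| = 400 Pa / 8.85×10⁻³ Pa/m = 45207 m ≈ 45.2 km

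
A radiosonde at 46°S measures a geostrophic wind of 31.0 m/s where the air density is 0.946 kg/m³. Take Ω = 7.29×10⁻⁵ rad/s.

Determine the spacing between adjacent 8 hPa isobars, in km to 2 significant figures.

Coriolis parameter at 46°S:
f = 2Ω sin φ = 2 × 7.29×10⁻⁵ × sin 46° = 1.05×10⁻⁴ s⁻¹
Geostrophic balance rearranged: |∂P/∂n| = f ρ V_g
|∂P/∂n| = 1.05×10⁻⁴ × 0.946 × 31.0 = 3.08×10⁻³ Pa/m
Isobar spacing: Δn = ΔP/|∂P/∂n| = 800 Pa / 3.08×10⁻³ Pa/m = 260103 m ≈ 260 km

260 km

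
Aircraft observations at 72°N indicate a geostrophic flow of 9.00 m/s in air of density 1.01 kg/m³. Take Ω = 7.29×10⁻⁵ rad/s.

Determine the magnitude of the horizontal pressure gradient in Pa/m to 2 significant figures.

Coriolis parameter at 72°N:
f = 2Ω sin φ = 2 × 7.29×10⁻⁵ × sin 72° = 1.39×10⁻⁴ s⁻¹
Geostrophic balance rearranged: |∂P/∂n| = f ρ V_g
|∂P/∂n| = 1.39×10⁻⁴ × 1.01 × 9.00 = 1.26×10⁻³ Pa/m

1.3×10⁻³ Pa/m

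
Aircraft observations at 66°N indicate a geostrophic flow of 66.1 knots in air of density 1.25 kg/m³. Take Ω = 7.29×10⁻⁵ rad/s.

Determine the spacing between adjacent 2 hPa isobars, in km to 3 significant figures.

35.3 km

Coriolis parameter at 66°N:
f = 2Ω sin φ = 2 × 7.29×10⁻⁵ × sin 66° = 1.33×10⁻⁴ s⁻¹
Wind speed in SI: 66.1 knots = 34.0 m/s
Geostrophic balance rearranged: |∂P/∂n| = f ρ V_g
|∂P/∂n| = 1.33×10⁻⁴ × 1.25 × 34.0 = 5.66×10⁻³ Pa/m
Isobar spacing: Δn = ΔP/|∂P/∂n| = 200 Pa / 5.66×10⁻³ Pa/m = 35326 m ≈ 35.3 km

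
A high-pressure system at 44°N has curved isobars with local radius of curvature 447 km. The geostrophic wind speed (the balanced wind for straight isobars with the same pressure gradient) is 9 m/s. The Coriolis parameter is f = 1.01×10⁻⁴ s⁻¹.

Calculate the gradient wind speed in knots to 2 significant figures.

Around a high, pressure-gradient force acts outward with centrifugal, so Coriolis balances both:
fV = (1/ρ)|∂P/∂n| + V²/R  →  V² − fR·V + fR·V_g = 0
With fR = 1.01×10⁻⁴ × 447×10³ m = 45.1 m/s:
V = [fR − √((fR)² − 4 fR V_g)]/2 = [45.1 − √(45.1² − 4×45.1×9)]/2 = 12.4 m/s
Supergeostrophic (V > V_g = 9 m/s), as expected around a high.
Converting: 12.4 m/s × 1.944 = 24 knots

24 knots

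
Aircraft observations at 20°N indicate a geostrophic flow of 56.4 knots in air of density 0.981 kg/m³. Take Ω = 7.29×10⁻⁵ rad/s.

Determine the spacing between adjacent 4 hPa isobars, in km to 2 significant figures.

280 km

Coriolis parameter at 20°N:
f = 2Ω sin φ = 2 × 7.29×10⁻⁵ × sin 20° = 4.99×10⁻⁵ s⁻¹
Wind speed in SI: 56.4 knots = 29.0 m/s
Geostrophic balance rearranged: |∂P/∂n| = f ρ V_g
|∂P/∂n| = 4.99×10⁻⁵ × 0.981 × 29.0 = 1.42×10⁻³ Pa/m
Isobar spacing: Δn = ΔP/|∂P/∂n| = 400 Pa / 1.42×10⁻³ Pa/m = 281815 m ≈ 280 km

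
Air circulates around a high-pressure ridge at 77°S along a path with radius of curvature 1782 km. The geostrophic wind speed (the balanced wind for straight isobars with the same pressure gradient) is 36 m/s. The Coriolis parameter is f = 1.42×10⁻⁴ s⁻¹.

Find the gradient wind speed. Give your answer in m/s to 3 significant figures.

43.5 m/s

Around a high, pressure-gradient force acts outward with centrifugal, so Coriolis balances both:
fV = (1/ρ)|∂P/∂n| + V²/R  →  V² − fR·V + fR·V_g = 0
With fR = 1.42×10⁻⁴ × 1782×10³ m = 253 m/s:
V = [fR − √((fR)² − 4 fR V_g)]/2 = [253 − √(253² − 4×253×36)]/2 = 43.5 m/s
Supergeostrophic (V > V_g = 36 m/s), as expected around a high.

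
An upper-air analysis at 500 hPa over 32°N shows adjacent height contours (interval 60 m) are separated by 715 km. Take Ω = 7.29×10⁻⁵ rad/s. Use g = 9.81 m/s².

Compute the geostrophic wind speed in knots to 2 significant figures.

Coriolis parameter at 32°N:
f = 2Ω sin φ = 2 × 7.29×10⁻⁵ × sin 32° = 7.73×10⁻⁵ s⁻¹
Height gradient: |∂Z/∂n| = 60 m / 715000 m = 8.39×10⁻⁵
On a pressure surface, geostrophic balance gives V_g = (g/f)|∂Z/∂n|:
V_g = 9.81 × 8.39×10⁻⁵ / 7.73×10⁻⁵ = 10.7 m/s
Converting: 10.7 m/s × 1.944 = 21 knots

21 knots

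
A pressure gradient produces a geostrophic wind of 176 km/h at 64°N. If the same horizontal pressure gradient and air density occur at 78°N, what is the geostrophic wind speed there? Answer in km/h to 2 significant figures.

With the same pressure gradient and density, V_g ∝ 1/f ∝ 1/sin φ.
V₂ = V₁ · sin φ₁ / sin φ₂ = 176 × sin 64° / sin 78°
V₂ = 176 × 0.8988/0.9781 = 160 km/h

160 km/h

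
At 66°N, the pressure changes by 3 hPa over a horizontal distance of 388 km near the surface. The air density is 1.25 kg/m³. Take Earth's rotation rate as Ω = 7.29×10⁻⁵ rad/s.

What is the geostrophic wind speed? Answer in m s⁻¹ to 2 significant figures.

Coriolis parameter at 66°N:
f = 2Ω sin φ = 2 × 7.29×10⁻⁵ × sin 66° = 1.33×10⁻⁴ s⁻¹
Pressure gradient: |∂P/∂n| = 300 Pa / 388000 m = 7.73×10⁻⁴ Pa/m
Geostrophic balance (pressure-gradient force = Coriolis force):
V_g = (1/(fρ)) |∂P/∂n| = 7.73×10⁻⁴ / (1.33×10⁻⁴ × 1.25) = 4.64 m/s

4.6 m s⁻¹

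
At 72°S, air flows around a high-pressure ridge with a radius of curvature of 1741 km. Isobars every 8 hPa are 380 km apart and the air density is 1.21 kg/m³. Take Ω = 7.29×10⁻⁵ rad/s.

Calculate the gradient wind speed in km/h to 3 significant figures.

Coriolis parameter at 72°S:
f = 2Ω sin φ = 2 × 7.29×10⁻⁵ × sin 72° = 1.39×10⁻⁴ s⁻¹
Pressure gradient: |∂P/∂n| = 800 Pa / 380000 m = 2.11×10⁻³ Pa/m
Geostrophic speed: V_g = |∂P/∂n|/(fρ) = 2.11×10⁻³/(1.39×10⁻⁴ × 1.21) = 12.5 m/s
Around a high, pressure-gradient force acts outward with centrifugal, so Coriolis balances both:
fV = (1/ρ)|∂P/∂n| + V²/R  →  V² − fR·V + fR·V_g = 0
With fR = 1.39×10⁻⁴ × 1741×10³ m = 241 m/s:
V = [fR − √((fR)² − 4 fR V_g)]/2 = [241 − √(241² − 4×241×12.5)]/2 = 13.3 m/s
Supergeostrophic (V > V_g = 12.5 m/s), as expected around a high.
Converting: 13.3 m/s × 3.6 = 47.8 km/h

47.8 km/h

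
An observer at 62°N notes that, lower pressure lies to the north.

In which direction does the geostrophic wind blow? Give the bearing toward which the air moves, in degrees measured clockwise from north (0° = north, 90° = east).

090°

The pressure-gradient force points toward the north (bearing 000°).
Geostrophic balance: in the Northern Hemisphere the Coriolis force deflects motion to the right, so the geostrophic wind blows 90° to the right of the pressure-gradient force (low pressure on the left).
Rotating 000° by 90° clockwise gives 090° — the wind blows toward the east.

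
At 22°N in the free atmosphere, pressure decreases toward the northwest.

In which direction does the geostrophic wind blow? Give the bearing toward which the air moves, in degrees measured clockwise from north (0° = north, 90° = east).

045°

The pressure-gradient force points toward the northwest (bearing 315°).
Geostrophic balance: in the Northern Hemisphere the Coriolis force deflects motion to the right, so the geostrophic wind blows 90° to the right of the pressure-gradient force (low pressure on the left).
Rotating 315° by 90° clockwise gives 045° — the wind blows toward the northeast.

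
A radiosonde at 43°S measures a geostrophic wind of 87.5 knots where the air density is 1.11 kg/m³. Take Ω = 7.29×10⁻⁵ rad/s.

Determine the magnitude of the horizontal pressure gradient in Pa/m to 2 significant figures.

Coriolis parameter at 43°S:
f = 2Ω sin φ = 2 × 7.29×10⁻⁵ × sin 43° = 9.94×10⁻⁵ s⁻¹
Wind speed in SI: 87.5 knots = 45.0 m/s
Geostrophic balance rearranged: |∂P/∂n| = f ρ V_g
|∂P/∂n| = 9.94×10⁻⁵ × 1.11 × 45.0 = 4.97×10⁻³ Pa/m

5.0×10⁻³ Pa/m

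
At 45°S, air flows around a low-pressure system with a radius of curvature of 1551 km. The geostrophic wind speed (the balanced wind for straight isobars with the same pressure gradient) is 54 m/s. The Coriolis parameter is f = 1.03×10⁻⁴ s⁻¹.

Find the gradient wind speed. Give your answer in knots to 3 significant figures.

Around a low, centrifugal force acts outward with Coriolis, so pressure-gradient force balances both:
(1/ρ)|∂P/∂n| = fV + V²/R  →  V² + fR·V − fR·V_g = 0
With fR = 1.03×10⁻⁴ × 1551×10³ m = 160 m/s:
V = [−fR + √((fR)² + 4 fR V_g)]/2 = [−160 + √(160² + 4×160×54)]/2 = 42.6 m/s
Subgeostrophic (V < V_g = 54 m/s), as expected around a low.
Converting: 42.6 m/s × 1.944 = 82.9 knots

82.9 knots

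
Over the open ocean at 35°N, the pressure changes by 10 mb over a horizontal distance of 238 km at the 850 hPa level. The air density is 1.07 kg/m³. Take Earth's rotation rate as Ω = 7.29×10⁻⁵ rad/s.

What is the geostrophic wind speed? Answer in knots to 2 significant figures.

Coriolis parameter at 35°N:
f = 2Ω sin φ = 2 × 7.29×10⁻⁵ × sin 35° = 8.36×10⁻⁵ s⁻¹
Pressure gradient: |∂P/∂n| = 1000 Pa / 238000 m = 4.20×10⁻³ Pa/m
Geostrophic balance (pressure-gradient force = Coriolis force):
V_g = (1/(fρ)) |∂P/∂n| = 4.20×10⁻³ / (8.36×10⁻⁵ × 1.07) = 47.0 m/s
Converting: 47.0 m/s × 1.944 = 91 knots

91 knots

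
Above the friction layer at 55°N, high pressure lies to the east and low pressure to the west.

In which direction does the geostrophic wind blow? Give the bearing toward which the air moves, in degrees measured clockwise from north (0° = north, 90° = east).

The pressure-gradient force points toward the west (bearing 270°).
Geostrophic balance: in the Northern Hemisphere the Coriolis force deflects motion to the right, so the geostrophic wind blows 90° to the right of the pressure-gradient force (low pressure on the left).
Rotating 270° by 90° clockwise gives 000° — the wind blows toward the north.

000°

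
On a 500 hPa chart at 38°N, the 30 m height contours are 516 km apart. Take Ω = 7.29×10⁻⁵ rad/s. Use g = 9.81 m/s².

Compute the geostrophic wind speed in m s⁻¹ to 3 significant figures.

Coriolis parameter at 38°N:
f = 2Ω sin φ = 2 × 7.29×10⁻⁵ × sin 38° = 8.98×10⁻⁵ s⁻¹
Height gradient: |∂Z/∂n| = 30 m / 516000 m = 5.81×10⁻⁵
On a pressure surface, geostrophic balance gives V_g = (g/f)|∂Z/∂n|:
V_g = 9.81 × 5.81×10⁻⁵ / 8.98×10⁻⁵ = 6.35 m/s

6.35 m s⁻¹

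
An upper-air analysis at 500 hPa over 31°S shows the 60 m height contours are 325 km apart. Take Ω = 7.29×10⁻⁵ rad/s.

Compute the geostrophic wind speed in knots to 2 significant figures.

Coriolis parameter at 31°S:
f = 2Ω sin φ = 2 × 7.29×10⁻⁵ × sin 31° = 7.51×10⁻⁵ s⁻¹
Height gradient: |∂Z/∂n| = 60 m / 325000 m = 1.85×10⁻⁴
On a pressure surface, geostrophic balance gives V_g = (g/f)|∂Z/∂n|:
V_g = 9.81 × 1.85×10⁻⁴ / 7.51×10⁻⁵ = 24.1 m/s
Converting: 24.1 m/s × 1.944 = 47 knots

47 knots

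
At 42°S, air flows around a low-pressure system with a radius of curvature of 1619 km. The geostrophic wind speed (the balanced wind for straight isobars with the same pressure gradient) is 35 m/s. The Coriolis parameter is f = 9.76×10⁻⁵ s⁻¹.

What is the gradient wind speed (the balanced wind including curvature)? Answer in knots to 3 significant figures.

Around a low, centrifugal force acts outward with Coriolis, so pressure-gradient force balances both:
(1/ρ)|∂P/∂n| = fV + V²/R  →  V² + fR·V − fR·V_g = 0
With fR = 9.76×10⁻⁵ × 1619×10³ m = 158 m/s:
V = [−fR + √((fR)² + 4 fR V_g)]/2 = [−158 + √(158² + 4×158×35)]/2 = 29.5 m/s
Subgeostrophic (V < V_g = 35 m/s), as expected around a low.
Converting: 29.5 m/s × 1.944 = 57.3 knots

57.3 knots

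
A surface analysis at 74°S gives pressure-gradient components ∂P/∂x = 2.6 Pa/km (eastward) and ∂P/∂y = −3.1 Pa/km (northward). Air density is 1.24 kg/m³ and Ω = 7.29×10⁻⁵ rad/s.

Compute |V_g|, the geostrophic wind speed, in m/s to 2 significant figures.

Coriolis parameter at 74°S:
f = 2Ω sin φ = 2 × 7.29×10⁻⁵ × sin 74° = 1.40×10⁻⁴ s⁻¹
In the Southern Hemisphere f is negative: f = −1.40×10⁻⁴ s⁻¹.
Component geostrophic relations (x east, y north):
u_g = −(1/(fρ)) ∂P/∂y,  v_g = (1/(fρ)) ∂P/∂x
u_g = −(−3.1×10⁻³)/(−1.40×10⁻⁴ × 1.24) = −17.8 m/s;  v_g = (2.6×10⁻³)/(−1.40×10⁻⁴ × 1.24) = −15.0 m/s
|V_g| = √(u_g² + v_g²) = 23.3 m/s

23 m/s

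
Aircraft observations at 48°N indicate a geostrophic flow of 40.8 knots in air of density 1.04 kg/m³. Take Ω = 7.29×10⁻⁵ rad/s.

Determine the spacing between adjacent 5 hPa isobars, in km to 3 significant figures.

211 km

Coriolis parameter at 48°N:
f = 2Ω sin φ = 2 × 7.29×10⁻⁵ × sin 48° = 1.08×10⁻⁴ s⁻¹
Wind speed in SI: 40.8 knots = 21.0 m/s
Geostrophic balance rearranged: |∂P/∂n| = f ρ V_g
|∂P/∂n| = 1.08×10⁻⁴ × 1.04 × 21.0 = 2.37×10⁻³ Pa/m
Isobar spacing: Δn = ΔP/|∂P/∂n| = 500 Pa / 2.37×10⁻³ Pa/m = 211401 m ≈ 211 km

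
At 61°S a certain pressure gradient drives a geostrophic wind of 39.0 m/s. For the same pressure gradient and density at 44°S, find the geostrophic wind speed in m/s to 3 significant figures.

With the same pressure gradient and density, V_g ∝ 1/f ∝ 1/sin φ.
V₂ = V₁ · sin φ₁ / sin φ₂ = 39.0 × sin 61° / sin 44°
V₂ = 39.0 × 0.8746/0.6947 = 49.1 m/s

49.1 m/s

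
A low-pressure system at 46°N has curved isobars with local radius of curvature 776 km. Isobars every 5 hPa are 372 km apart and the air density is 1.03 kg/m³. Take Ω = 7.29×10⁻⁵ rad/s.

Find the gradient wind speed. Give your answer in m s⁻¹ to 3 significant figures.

11.0 m s⁻¹

Coriolis parameter at 46°N:
f = 2Ω sin φ = 2 × 7.29×10⁻⁵ × sin 46° = 1.05×10⁻⁴ s⁻¹
Pressure gradient: |∂P/∂n| = 500 Pa / 372000 m = 1.34×10⁻³ Pa/m
Geostrophic speed: V_g = |∂P/∂n|/(fρ) = 1.34×10⁻³/(1.05×10⁻⁴ × 1.03) = 12.4 m/s
Around a low, centrifugal force acts outward with Coriolis, so pressure-gradient force balances both:
(1/ρ)|∂P/∂n| = fV + V²/R  →  V² + fR·V − fR·V_g = 0
With fR = 1.05×10⁻⁴ × 776×10³ m = 81.4 m/s:
V = [−fR + √((fR)² + 4 fR V_g)]/2 = [−81.4 + √(81.4² + 4×81.4×12.4)]/2 = 11 m/s
Subgeostrophic (V < V_g = 12.4 m/s), as expected around a low.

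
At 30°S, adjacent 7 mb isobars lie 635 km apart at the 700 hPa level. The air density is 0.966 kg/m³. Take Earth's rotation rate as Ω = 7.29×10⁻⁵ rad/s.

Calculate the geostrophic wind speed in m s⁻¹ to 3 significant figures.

Coriolis parameter at 30°S:
f = 2Ω sin φ = 2 × 7.29×10⁻⁵ × sin 30° = 7.29×10⁻⁵ s⁻¹
Pressure gradient: |∂P/∂n| = 700 Pa / 635000 m = 1.10×10⁻³ Pa/m
Geostrophic balance (pressure-gradient force = Coriolis force):
V_g = (1/(fρ)) |∂P/∂n| = 1.10×10⁻³ / (7.29×10⁻⁵ × 0.966) = 15.7 m/s

15.7 m s⁻¹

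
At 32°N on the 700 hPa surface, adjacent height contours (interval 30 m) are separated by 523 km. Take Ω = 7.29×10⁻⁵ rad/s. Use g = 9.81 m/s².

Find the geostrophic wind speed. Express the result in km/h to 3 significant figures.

Coriolis parameter at 32°N:
f = 2Ω sin φ = 2 × 7.29×10⁻⁵ × sin 32° = 7.73×10⁻⁵ s⁻¹
Height gradient: |∂Z/∂n| = 30 m / 523000 m = 5.74×10⁻⁵
On a pressure surface, geostrophic balance gives V_g = (g/f)|∂Z/∂n|:
V_g = 9.81 × 5.74×10⁻⁵ / 7.73×10⁻⁵ = 7.28 m/s
Converting: 7.28 m/s × 3.6 = 26.2 km/h

26.2 km/h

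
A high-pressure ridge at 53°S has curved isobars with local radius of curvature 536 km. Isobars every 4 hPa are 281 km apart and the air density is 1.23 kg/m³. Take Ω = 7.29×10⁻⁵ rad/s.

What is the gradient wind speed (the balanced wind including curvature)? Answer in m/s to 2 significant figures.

Coriolis parameter at 53°S:
f = 2Ω sin φ = 2 × 7.29×10⁻⁵ × sin 53° = 1.16×10⁻⁴ s⁻¹
Pressure gradient: |∂P/∂n| = 400 Pa / 281000 m = 1.42×10⁻³ Pa/m
Geostrophic speed: V_g = |∂P/∂n|/(fρ) = 1.42×10⁻³/(1.16×10⁻⁴ × 1.23) = 9.94 m/s
Around a high, pressure-gradient force acts outward with centrifugal, so Coriolis balances both:
fV = (1/ρ)|∂P/∂n| + V²/R  →  V² − fR·V + fR·V_g = 0
With fR = 1.16×10⁻⁴ × 536×10³ m = 62.4 m/s:
V = [fR − √((fR)² − 4 fR V_g)]/2 = [62.4 − √(62.4² − 4×62.4×9.94)]/2 = 12.4 m/s
Supergeostrophic (V > V_g = 9.94 m/s), as expected around a high.

12 m/s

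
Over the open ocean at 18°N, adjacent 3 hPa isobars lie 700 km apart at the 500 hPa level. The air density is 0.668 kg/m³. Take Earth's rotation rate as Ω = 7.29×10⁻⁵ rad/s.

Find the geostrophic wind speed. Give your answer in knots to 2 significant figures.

28 knots

Coriolis parameter at 18°N:
f = 2Ω sin φ = 2 × 7.29×10⁻⁵ × sin 18° = 4.51×10⁻⁵ s⁻¹
Pressure gradient: |∂P/∂n| = 300 Pa / 700000 m = 4.29×10⁻⁴ Pa/m
Geostrophic balance (pressure-gradient force = Coriolis force):
V_g = (1/(fρ)) |∂P/∂n| = 4.29×10⁻⁴ / (4.51×10⁻⁵ × 0.668) = 14.2 m/s
Converting: 14.2 m/s × 1.944 = 28 knots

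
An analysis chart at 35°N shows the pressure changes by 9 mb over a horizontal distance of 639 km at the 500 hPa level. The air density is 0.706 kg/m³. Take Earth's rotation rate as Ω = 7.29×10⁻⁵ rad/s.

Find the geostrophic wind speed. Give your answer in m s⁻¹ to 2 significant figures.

24 m s⁻¹

Coriolis parameter at 35°N:
f = 2Ω sin φ = 2 × 7.29×10⁻⁵ × sin 35° = 8.36×10⁻⁵ s⁻¹
Pressure gradient: |∂P/∂n| = 900 Pa / 639000 m = 1.41×10⁻³ Pa/m
Geostrophic balance (pressure-gradient force = Coriolis force):
V_g = (1/(fρ)) |∂P/∂n| = 1.41×10⁻³ / (8.36×10⁻⁵ × 0.706) = 23.9 m/s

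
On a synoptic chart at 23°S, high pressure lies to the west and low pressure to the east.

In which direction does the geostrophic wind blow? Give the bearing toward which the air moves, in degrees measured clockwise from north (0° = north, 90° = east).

000°

The pressure-gradient force points toward the east (bearing 090°).
Geostrophic balance: in the Southern Hemisphere the Coriolis force deflects motion to the left, so the geostrophic wind blows 90° to the left of the pressure-gradient force (low pressure on the right).
Rotating 090° by 90° counterclockwise gives 000° — the wind blows toward the north.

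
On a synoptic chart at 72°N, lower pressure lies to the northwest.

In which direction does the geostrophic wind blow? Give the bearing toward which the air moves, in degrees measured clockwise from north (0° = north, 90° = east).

045°

The pressure-gradient force points toward the northwest (bearing 315°).
Geostrophic balance: in the Northern Hemisphere the Coriolis force deflects motion to the right, so the geostrophic wind blows 90° to the right of the pressure-gradient force (low pressure on the left).
Rotating 315° by 90° clockwise gives 045° — the wind blows toward the northeast.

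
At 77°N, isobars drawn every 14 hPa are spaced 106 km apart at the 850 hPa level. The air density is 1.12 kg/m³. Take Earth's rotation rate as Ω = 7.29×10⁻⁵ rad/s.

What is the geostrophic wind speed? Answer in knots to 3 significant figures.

Coriolis parameter at 77°N:
f = 2Ω sin φ = 2 × 7.29×10⁻⁵ × sin 77° = 1.42×10⁻⁴ s⁻¹
Pressure gradient: |∂P/∂n| = 1400 Pa / 106000 m = 1.32×10⁻² Pa/m
Geostrophic balance (pressure-gradient force = Coriolis force):
V_g = (1/(fρ)) |∂P/∂n| = 1.32×10⁻² / (1.42×10⁻⁴ × 1.12) = 83.0 m/s
Converting: 83.0 m/s × 1.944 = 161 knots

161 knots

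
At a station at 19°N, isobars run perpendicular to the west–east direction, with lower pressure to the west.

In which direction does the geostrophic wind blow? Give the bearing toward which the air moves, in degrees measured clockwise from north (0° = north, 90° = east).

The pressure-gradient force points toward the west (bearing 270°).
Geostrophic balance: in the Northern Hemisphere the Coriolis force deflects motion to the right, so the geostrophic wind blows 90° to the right of the pressure-gradient force (low pressure on the left).
Rotating 270° by 90° clockwise gives 000° — the wind blows toward the north.

000°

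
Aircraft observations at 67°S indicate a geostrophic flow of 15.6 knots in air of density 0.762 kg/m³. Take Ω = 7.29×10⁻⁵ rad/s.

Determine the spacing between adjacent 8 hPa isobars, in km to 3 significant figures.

975 km

Coriolis parameter at 67°S:
f = 2Ω sin φ = 2 × 7.29×10⁻⁵ × sin 67° = 1.34×10⁻⁴ s⁻¹
Wind speed in SI: 15.6 knots = 8.03 m/s
Geostrophic balance rearranged: |∂P/∂n| = f ρ V_g
|∂P/∂n| = 1.34×10⁻⁴ × 0.762 × 8.03 = 8.21×10⁻⁴ Pa/m
Isobar spacing: Δn = ΔP/|∂P/∂n| = 800 Pa / 8.21×10⁻⁴ Pa/m = 974740 m ≈ 975 km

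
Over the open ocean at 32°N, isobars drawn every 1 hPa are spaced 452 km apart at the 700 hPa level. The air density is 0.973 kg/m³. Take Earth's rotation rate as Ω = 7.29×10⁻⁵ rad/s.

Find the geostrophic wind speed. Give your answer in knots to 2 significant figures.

5.7 knots

Coriolis parameter at 32°N:
f = 2Ω sin φ = 2 × 7.29×10⁻⁵ × sin 32° = 7.73×10⁻⁵ s⁻¹
Pressure gradient: |∂P/∂n| = 100 Pa / 452000 m = 2.21×10⁻⁴ Pa/m
Geostrophic balance (pressure-gradient force = Coriolis force):
V_g = (1/(fρ)) |∂P/∂n| = 2.21×10⁻⁴ / (7.73×10⁻⁵ × 0.973) = 2.94 m/s
Converting: 2.94 m/s × 1.944 = 5.7 knots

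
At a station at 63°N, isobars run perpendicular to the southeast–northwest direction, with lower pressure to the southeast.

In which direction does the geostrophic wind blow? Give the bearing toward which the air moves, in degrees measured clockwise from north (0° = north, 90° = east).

The pressure-gradient force points toward the southeast (bearing 135°).
Geostrophic balance: in the Northern Hemisphere the Coriolis force deflects motion to the right, so the geostrophic wind blows 90° to the right of the pressure-gradient force (low pressure on the left).
Rotating 135° by 90° clockwise gives 225° — the wind blows toward the southwest.

225°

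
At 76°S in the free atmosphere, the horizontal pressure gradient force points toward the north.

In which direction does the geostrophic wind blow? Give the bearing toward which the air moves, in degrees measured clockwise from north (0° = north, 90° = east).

270°

The pressure-gradient force points toward the north (bearing 000°).
Geostrophic balance: in the Southern Hemisphere the Coriolis force deflects motion to the left, so the geostrophic wind blows 90° to the left of the pressure-gradient force (low pressure on the right).
Rotating 000° by 90° counterclockwise gives 270° — the wind blows toward the west.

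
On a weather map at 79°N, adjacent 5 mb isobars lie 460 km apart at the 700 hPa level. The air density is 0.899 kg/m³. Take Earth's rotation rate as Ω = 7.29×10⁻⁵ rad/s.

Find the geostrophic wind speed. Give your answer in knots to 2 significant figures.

16 knots

Coriolis parameter at 79°N:
f = 2Ω sin φ = 2 × 7.29×10⁻⁵ × sin 79° = 1.43×10⁻⁴ s⁻¹
Pressure gradient: |∂P/∂n| = 500 Pa / 460000 m = 1.09×10⁻³ Pa/m
Geostrophic balance (pressure-gradient force = Coriolis force):
V_g = (1/(fρ)) |∂P/∂n| = 1.09×10⁻³ / (1.43×10⁻⁴ × 0.899) = 8.45 m/s
Converting: 8.45 m/s × 1.944 = 16 knots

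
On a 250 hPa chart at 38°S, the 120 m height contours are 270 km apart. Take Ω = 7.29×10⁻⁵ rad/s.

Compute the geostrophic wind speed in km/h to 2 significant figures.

Coriolis parameter at 38°S:
f = 2Ω sin φ = 2 × 7.29×10⁻⁵ × sin 38° = 8.98×10⁻⁵ s⁻¹
Height gradient: |∂Z/∂n| = 120 m / 270000 m = 4.44×10⁻⁴
On a pressure surface, geostrophic balance gives V_g = (g/f)|∂Z/∂n|:
V_g = 9.81 × 4.44×10⁻⁴ / 8.98×10⁻⁵ = 48.6 m/s
Converting: 48.6 m/s × 3.6 = 170 km/h

170 km/h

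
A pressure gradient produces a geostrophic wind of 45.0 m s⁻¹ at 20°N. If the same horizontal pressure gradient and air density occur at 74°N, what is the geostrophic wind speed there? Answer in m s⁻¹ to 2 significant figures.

With the same pressure gradient and density, V_g ∝ 1/f ∝ 1/sin φ.
V₂ = V₁ · sin φ₁ / sin φ₂ = 45.0 × sin 20° / sin 74°
V₂ = 45.0 × 0.3420/0.9613 = 16 m s⁻¹

16 m s⁻¹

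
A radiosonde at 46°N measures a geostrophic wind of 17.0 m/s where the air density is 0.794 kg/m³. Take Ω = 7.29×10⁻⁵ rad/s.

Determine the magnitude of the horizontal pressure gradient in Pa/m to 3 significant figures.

1.42×10⁻³ Pa/m

Coriolis parameter at 46°N:
f = 2Ω sin φ = 2 × 7.29×10⁻⁵ × sin 46° = 1.05×10⁻⁴ s⁻¹
Geostrophic balance rearranged: |∂P/∂n| = f ρ V_g
|∂P/∂n| = 1.05×10⁻⁴ × 0.794 × 17.0 = 1.42×10⁻³ Pa/m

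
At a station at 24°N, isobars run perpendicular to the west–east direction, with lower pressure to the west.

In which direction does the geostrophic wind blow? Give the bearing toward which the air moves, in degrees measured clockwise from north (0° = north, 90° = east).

The pressure-gradient force points toward the west (bearing 270°).
Geostrophic balance: in the Northern Hemisphere the Coriolis force deflects motion to the right, so the geostrophic wind blows 90° to the right of the pressure-gradient force (low pressure on the left).
Rotating 270° by 90° clockwise gives 000° — the wind blows toward the north.

000°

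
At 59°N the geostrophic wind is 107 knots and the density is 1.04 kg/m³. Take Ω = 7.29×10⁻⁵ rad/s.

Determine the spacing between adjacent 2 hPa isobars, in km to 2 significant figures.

Coriolis parameter at 59°N:
f = 2Ω sin φ = 2 × 7.29×10⁻⁵ × sin 59° = 1.25×10⁻⁴ s⁻¹
Wind speed in SI: 107 knots = 55.0 m/s
Geostrophic balance rearranged: |∂P/∂n| = f ρ V_g
|∂P/∂n| = 1.25×10⁻⁴ × 1.04 × 55.0 = 7.15×10⁻³ Pa/m
Isobar spacing: Δn = ΔP/|∂P/∂n| = 200 Pa / 7.15×10⁻³ Pa/m = 27954 m ≈ 28 km

28 km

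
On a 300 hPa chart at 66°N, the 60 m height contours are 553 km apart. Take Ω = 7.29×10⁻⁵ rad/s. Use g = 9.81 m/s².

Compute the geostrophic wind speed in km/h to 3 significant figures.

28.8 km/h

Coriolis parameter at 66°N:
f = 2Ω sin φ = 2 × 7.29×10⁻⁵ × sin 66° = 1.33×10⁻⁴ s⁻¹
Height gradient: |∂Z/∂n| = 60 m / 553000 m = 1.08×10⁻⁴
On a pressure surface, geostrophic balance gives V_g = (g/f)|∂Z/∂n|:
V_g = 9.81 × 1.08×10⁻⁴ / 1.33×10⁻⁴ = 7.99 m/s
Converting: 7.99 m/s × 3.6 = 28.8 km/h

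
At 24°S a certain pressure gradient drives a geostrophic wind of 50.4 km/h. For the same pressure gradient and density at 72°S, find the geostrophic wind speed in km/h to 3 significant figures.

With the same pressure gradient and density, V_g ∝ 1/f ∝ 1/sin φ.
V₂ = V₁ · sin φ₁ / sin φ₂ = 50.4 × sin 24° / sin 72°
V₂ = 50.4 × 0.4067/0.9511 = 21.6 km/h

21.6 km/h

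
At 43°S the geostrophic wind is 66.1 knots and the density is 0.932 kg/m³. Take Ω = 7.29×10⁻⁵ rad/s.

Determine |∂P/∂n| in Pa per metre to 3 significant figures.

Coriolis parameter at 43°S:
f = 2Ω sin φ = 2 × 7.29×10⁻⁵ × sin 43° = 9.94×10⁻⁵ s⁻¹
Wind speed in SI: 66.1 knots = 34.0 m/s
Geostrophic balance rearranged: |∂P/∂n| = f ρ V_g
|∂P/∂n| = 9.94×10⁻⁵ × 0.932 × 34.0 = 3.15×10⁻³ Pa/m

3.15×10⁻³ Pa/m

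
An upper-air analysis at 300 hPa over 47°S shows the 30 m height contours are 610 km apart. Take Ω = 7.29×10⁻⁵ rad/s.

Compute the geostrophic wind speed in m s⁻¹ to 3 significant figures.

4.52 m s⁻¹

Coriolis parameter at 47°S:
f = 2Ω sin φ = 2 × 7.29×10⁻⁵ × sin 47° = 1.07×10⁻⁴ s⁻¹
Height gradient: |∂Z/∂n| = 30 m / 610000 m = 4.92×10⁻⁵
On a pressure surface, geostrophic balance gives V_g = (g/f)|∂Z/∂n|:
V_g = 9.81 × 4.92×10⁻⁵ / 1.07×10⁻⁴ = 4.52 m/s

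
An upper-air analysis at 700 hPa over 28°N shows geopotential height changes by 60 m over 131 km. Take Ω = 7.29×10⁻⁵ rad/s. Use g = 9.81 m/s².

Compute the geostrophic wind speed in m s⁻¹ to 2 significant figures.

66 m s⁻¹

Coriolis parameter at 28°N:
f = 2Ω sin φ = 2 × 7.29×10⁻⁵ × sin 28° = 6.84×10⁻⁵ s⁻¹
Height gradient: |∂Z/∂n| = 60 m / 131000 m = 4.58×10⁻⁴
On a pressure surface, geostrophic balance gives V_g = (g/f)|∂Z/∂n|:
V_g = 9.81 × 4.58×10⁻⁴ / 6.84×10⁻⁵ = 65.6 m/s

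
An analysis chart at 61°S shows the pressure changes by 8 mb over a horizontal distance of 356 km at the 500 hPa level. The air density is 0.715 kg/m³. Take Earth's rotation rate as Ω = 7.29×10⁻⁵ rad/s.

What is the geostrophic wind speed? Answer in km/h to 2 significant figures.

89 km/h

Coriolis parameter at 61°S:
f = 2Ω sin φ = 2 × 7.29×10⁻⁵ × sin 61° = 1.28×10⁻⁴ s⁻¹
Pressure gradient: |∂P/∂n| = 800 Pa / 356000 m = 2.25×10⁻³ Pa/m
Geostrophic balance (pressure-gradient force = Coriolis force):
V_g = (1/(fρ)) |∂P/∂n| = 2.25×10⁻³ / (1.28×10⁻⁴ × 0.715) = 24.6 m/s
Converting: 24.6 m/s × 3.6 = 89 km/h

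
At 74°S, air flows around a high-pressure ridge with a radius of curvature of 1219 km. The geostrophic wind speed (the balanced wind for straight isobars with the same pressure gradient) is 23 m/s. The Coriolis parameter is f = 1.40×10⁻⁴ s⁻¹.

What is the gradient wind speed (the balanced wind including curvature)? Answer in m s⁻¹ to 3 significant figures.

27.4 m s⁻¹

Around a high, pressure-gradient force acts outward with centrifugal, so Coriolis balances both:
fV = (1/ρ)|∂P/∂n| + V²/R  →  V² − fR·V + fR·V_g = 0
With fR = 1.40×10⁻⁴ × 1219×10³ m = 171 m/s:
V = [fR − √((fR)² − 4 fR V_g)]/2 = [171 − √(171² − 4×171×23)]/2 = 27.4 m/s
Supergeostrophic (V > V_g = 23 m/s), as expected around a high.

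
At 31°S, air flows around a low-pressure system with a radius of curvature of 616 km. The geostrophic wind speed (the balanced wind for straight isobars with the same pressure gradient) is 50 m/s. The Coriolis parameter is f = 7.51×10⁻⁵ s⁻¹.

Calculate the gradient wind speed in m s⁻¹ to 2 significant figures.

30 m s⁻¹

Around a low, centrifugal force acts outward with Coriolis, so pressure-gradient force balances both:
(1/ρ)|∂P/∂n| = fV + V²/R  →  V² + fR·V − fR·V_g = 0
With fR = 7.51×10⁻⁵ × 616×10³ m = 46.3 m/s:
V = [−fR + √((fR)² + 4 fR V_g)]/2 = [−46.3 + √(46.3² + 4×46.3×50)]/2 = 30.2 m/s
Subgeostrophic (V < V_g = 50 m/s), as expected around a low.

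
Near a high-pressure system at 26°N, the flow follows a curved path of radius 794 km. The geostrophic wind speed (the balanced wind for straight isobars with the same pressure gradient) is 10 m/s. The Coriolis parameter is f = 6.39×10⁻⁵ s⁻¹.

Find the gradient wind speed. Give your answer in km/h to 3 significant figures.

Around a high, pressure-gradient force acts outward with centrifugal, so Coriolis balances both:
fV = (1/ρ)|∂P/∂n| + V²/R  →  V² − fR·V + fR·V_g = 0
With fR = 6.39×10⁻⁵ × 794×10³ m = 50.7 m/s:
V = [fR − √((fR)² − 4 fR V_g)]/2 = [50.7 − √(50.7² − 4×50.7×10)]/2 = 13.7 m/s
Supergeostrophic (V > V_g = 10 m/s), as expected around a high.
Converting: 13.7 m/s × 3.6 = 49.3 km/h

49.3 km/h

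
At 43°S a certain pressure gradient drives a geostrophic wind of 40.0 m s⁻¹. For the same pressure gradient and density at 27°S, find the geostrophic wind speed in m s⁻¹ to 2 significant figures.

60 m s⁻¹

With the same pressure gradient and density, V_g ∝ 1/f ∝ 1/sin φ.
V₂ = V₁ · sin φ₁ / sin φ₂ = 40.0 × sin 43° / sin 27°
V₂ = 40.0 × 0.6820/0.4540 = 60 m s⁻¹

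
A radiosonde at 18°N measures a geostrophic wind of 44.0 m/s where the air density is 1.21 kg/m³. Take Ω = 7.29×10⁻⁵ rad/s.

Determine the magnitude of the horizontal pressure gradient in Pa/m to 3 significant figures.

Coriolis parameter at 18°N:
f = 2Ω sin φ = 2 × 7.29×10⁻⁵ × sin 18° = 4.51×10⁻⁵ s⁻¹
Geostrophic balance rearranged: |∂P/∂n| = f ρ V_g
|∂P/∂n| = 4.51×10⁻⁵ × 1.21 × 44.0 = 2.40×10⁻³ Pa/m

2.40×10⁻³ Pa/m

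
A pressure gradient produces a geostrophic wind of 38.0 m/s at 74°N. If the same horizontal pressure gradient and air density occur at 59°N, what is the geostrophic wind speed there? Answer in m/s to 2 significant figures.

43 m/s

With the same pressure gradient and density, V_g ∝ 1/f ∝ 1/sin φ.
V₂ = V₁ · sin φ₁ / sin φ₂ = 38.0 × sin 74° / sin 59°
V₂ = 38.0 × 0.9613/0.8572 = 43 m/s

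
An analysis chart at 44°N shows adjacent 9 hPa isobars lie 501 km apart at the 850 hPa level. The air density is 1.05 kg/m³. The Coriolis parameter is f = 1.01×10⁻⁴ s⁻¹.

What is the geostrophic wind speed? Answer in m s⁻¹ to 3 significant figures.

16.9 m s⁻¹

Pressure gradient: |∂P/∂n| = 900 Pa / 501000 m = 1.80×10⁻³ Pa/m
Geostrophic balance (pressure-gradient force = Coriolis force):
V_g = (1/(fρ)) |∂P/∂n| = 1.80×10⁻³ / (1.01×10⁻⁴ × 1.05) = 16.9 m/s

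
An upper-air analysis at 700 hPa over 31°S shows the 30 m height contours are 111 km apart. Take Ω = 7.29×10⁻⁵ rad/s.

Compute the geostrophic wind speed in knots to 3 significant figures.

68.6 knots

Coriolis parameter at 31°S:
f = 2Ω sin φ = 2 × 7.29×10⁻⁵ × sin 31° = 7.51×10⁻⁵ s⁻¹
Height gradient: |∂Z/∂n| = 30 m / 111000 m = 2.70×10⁻⁴
On a pressure surface, geostrophic balance gives V_g = (g/f)|∂Z/∂n|:
V_g = 9.81 × 2.70×10⁻⁴ / 7.51×10⁻⁵ = 35.3 m/s
Converting: 35.3 m/s × 1.944 = 68.6 knots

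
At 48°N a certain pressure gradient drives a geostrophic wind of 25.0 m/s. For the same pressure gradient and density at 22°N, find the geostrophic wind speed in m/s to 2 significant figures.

50 m/s

With the same pressure gradient and density, V_g ∝ 1/f ∝ 1/sin φ.
V₂ = V₁ · sin φ₁ / sin φ₂ = 25.0 × sin 48° / sin 22°
V₂ = 25.0 × 0.7431/0.3746 = 50 m/s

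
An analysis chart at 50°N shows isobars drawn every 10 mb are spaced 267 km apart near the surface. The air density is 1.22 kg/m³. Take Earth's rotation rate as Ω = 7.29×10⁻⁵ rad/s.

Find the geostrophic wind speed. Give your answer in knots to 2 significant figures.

53 knots

Coriolis parameter at 50°N:
f = 2Ω sin φ = 2 × 7.29×10⁻⁵ × sin 50° = 1.12×10⁻⁴ s⁻¹
Pressure gradient: |∂P/∂n| = 1000 Pa / 267000 m = 3.75×10⁻³ Pa/m
Geostrophic balance (pressure-gradient force = Coriolis force):
V_g = (1/(fρ)) |∂P/∂n| = 3.75×10⁻³ / (1.12×10⁻⁴ × 1.22) = 27.5 m/s
Converting: 27.5 m/s × 1.944 = 53 knots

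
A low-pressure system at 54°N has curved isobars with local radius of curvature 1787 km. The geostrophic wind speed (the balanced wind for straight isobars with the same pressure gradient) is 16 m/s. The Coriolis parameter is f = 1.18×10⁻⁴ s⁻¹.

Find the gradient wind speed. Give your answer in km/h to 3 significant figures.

53.8 km/h

Around a low, centrifugal force acts outward with Coriolis, so pressure-gradient force balances both:
(1/ρ)|∂P/∂n| = fV + V²/R  →  V² + fR·V − fR·V_g = 0
With fR = 1.18×10⁻⁴ × 1787×10³ m = 211 m/s:
V = [−fR + √((fR)² + 4 fR V_g)]/2 = [−211 + √(211² + 4×211×16)]/2 = 14.9 m/s
Subgeostrophic (V < V_g = 16 m/s), as expected around a low.
Converting: 14.9 m/s × 3.6 = 53.8 km/h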